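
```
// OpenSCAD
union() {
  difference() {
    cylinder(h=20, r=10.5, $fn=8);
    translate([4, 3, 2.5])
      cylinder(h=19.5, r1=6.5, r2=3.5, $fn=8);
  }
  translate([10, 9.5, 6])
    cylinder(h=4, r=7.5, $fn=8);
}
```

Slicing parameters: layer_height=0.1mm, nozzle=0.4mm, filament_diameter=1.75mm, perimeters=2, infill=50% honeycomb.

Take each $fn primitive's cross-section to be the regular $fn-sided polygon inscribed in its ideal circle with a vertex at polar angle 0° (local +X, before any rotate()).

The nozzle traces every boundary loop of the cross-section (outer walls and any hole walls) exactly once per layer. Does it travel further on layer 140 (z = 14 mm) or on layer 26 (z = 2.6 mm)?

layer 140 (z = 14 mm)

Layer 140 (z = 14): the r=10.5 cylinder contributes a regular 8-gon of circumradius 10.5 (perimeter = 2·8·10.500·sin(180°/8) = 64.29 mm); the cone at (4, 3) (r1=6.5→r2=3.5) has section circumradius 4.731 here — a regular 8-gon (perimeter = 2·8·4.731·sin(180°/8) = 28.97 mm); After the difference (first − rest): starting from the r=10.5 cylinder, the cone at (4, 3) lies wholly inside it (removes its full 63.30 mm² and its 28.97 mm outline becomes a hole wall) — boundary (outer + 1 inner loop) = 93.26 mm; the cylinder at (10, 9.5) is absent (z outside [6, 10]); Merging all regions: only the result so far is present, so the union is just that shape — boundary (outer + 1 inner loop) = 93.26 mm. So its perimeter = 93.26 mm. Layer 26 (z = 2.6): the r=10.5 cylinder contributes a regular 8-gon of circumradius 10.5 (perimeter = 2·8·10.500·sin(180°/8) = 64.29 mm); the cone at (4, 3) (r1=6.5→r2=3.5) has section circumradius 6.485 here — a regular 8-gon (perimeter = 2·8·6.485·sin(180°/8) = 39.70 mm); Subtracting the remaining from the first: starting from the r=10.5 cylinder, the cone at (4, 3) partially overlaps it — only the 109.68 mm² overlap (of its 118.94 mm²) is removed, clipping the outline — boundary = 80.69 mm; the cylinder at (10, 9.5) is absent (z outside [6, 10]); Combining (union): only the result so far is present, so the union is just that shape — boundary = 80.69 mm. So its perimeter = 80.69 mm. Layer 140 is larger (93.26 vs 80.69 mm).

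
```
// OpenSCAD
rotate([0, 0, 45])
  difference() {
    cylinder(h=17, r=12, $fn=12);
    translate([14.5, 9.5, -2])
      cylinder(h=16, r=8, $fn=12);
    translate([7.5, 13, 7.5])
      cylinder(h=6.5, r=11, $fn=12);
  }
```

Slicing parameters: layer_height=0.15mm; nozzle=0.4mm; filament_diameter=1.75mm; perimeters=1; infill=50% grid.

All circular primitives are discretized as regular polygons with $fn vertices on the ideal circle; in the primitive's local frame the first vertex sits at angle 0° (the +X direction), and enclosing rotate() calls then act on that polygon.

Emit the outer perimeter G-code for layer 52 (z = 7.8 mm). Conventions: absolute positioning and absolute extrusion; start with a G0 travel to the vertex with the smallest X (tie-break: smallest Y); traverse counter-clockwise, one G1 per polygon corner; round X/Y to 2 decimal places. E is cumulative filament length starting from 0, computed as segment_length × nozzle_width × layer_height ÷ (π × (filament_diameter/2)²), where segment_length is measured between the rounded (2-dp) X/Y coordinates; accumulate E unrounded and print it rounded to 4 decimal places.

At z = 7.8 mm: the cylinder: section is a regular 12-gon, circumradius r=12; the r=8 cylinder at (14.5, 9.5) gives a regular 12-gon of circumradius 8 (constant along its height); the cylinder at (7.5, 13): section is a regular 12-gon, circumradius r=11; Subtracting the remaining from the first: starting from the r=12 cylinder, the r=8 cylinder at (14.5, 9.5) partially overlaps it — only the 13.00 mm² overlap (of its 192.00 mm²) is removed, clipping the outline; the r=11 cylinder at (7.5, 13) partially overlaps it — only the 73.51 mm² overlap (of its 363.00 mm²) is removed, clipping the outline — 1 connected region; (whole slice rotated 45° about Z — lengths, areas and connectivity unchanged). The outline is a single polygon with 16 vertices. Extrusion per mm of travel: 0.4 × 0.15 / (π × 0.875²) = 0.024945. Accumulating E over each segment gives final E = 1.8586.

G0 X-11.59 Y-3.11 Z7.80
G1 X-8.49 Y-8.49 E0.1549
G1 X-3.11 Y-11.59 E0.3098
G1 X3.11 Y-11.59 E0.4649
G1 X8.49 Y-8.49 E0.6198
G1 X11.59 Y-3.11 E0.7747
G1 X11.59 Y3.11 E0.9299
G1 X8.49 Y8.49 E1.0848
G1 X6.39 Y9.70 E1.1452
G1 X5.61 Y9.24 E1.1678
G1 X5.35 Y9.24 E1.1743
G1 X3.89 Y6.72 E1.2469
G1 X-1.04 Y3.87 E1.3890
G1 X-6.74 Y3.87 E1.5312
G1 X-10.05 Y5.78 E1.6265
G1 X-11.59 Y3.11 E1.7034
G1 X-11.59 Y-3.11 E1.8586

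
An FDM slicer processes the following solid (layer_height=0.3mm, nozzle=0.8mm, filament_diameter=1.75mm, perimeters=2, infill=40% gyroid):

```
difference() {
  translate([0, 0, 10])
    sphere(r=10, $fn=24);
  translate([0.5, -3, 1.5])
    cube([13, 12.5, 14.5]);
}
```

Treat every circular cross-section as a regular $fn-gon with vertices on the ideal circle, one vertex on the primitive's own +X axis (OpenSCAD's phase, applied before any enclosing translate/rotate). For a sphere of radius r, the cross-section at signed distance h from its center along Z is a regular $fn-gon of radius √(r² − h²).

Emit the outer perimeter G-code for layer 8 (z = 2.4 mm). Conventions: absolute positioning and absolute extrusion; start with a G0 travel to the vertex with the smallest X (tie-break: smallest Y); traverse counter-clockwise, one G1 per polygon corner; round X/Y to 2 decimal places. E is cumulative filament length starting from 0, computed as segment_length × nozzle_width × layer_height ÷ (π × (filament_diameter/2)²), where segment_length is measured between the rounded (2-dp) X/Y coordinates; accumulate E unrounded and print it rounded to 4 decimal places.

G0 X-6.50 Y0.00 Z2.40
G1 X-6.28 Y-1.68 E0.1691
G1 X-5.63 Y-3.25 E0.3386
G1 X-4.60 Y-4.60 E0.5080
G1 X-3.25 Y-5.63 E0.6775
G1 X-1.68 Y-6.28 E0.8470
G1 X0.00 Y-6.50 E1.0161
G1 X1.68 Y-6.28 E1.1852
G1 X3.25 Y-5.63 E1.3547
G1 X4.60 Y-4.60 E1.5241
G1 X5.63 Y-3.25 E1.6936
G1 X5.73 Y-3.00 E1.7204
G1 X0.50 Y-3.00 E2.2423
G1 X0.50 Y6.43 E3.1832
G1 X0.00 Y6.50 E3.2336
G1 X-1.68 Y6.28 E3.4027
G1 X-3.25 Y5.63 E3.5722
G1 X-4.60 Y4.60 E3.7416
G1 X-5.63 Y3.25 E3.9111
G1 X-6.28 Y1.68 E4.0806
G1 X-6.50 Y0.00 E4.2497

At z = 2.4 mm: the r=10 sphere slices to a regular 24-gon of circumradius 6.499 (√(r²−h²) with h=7.6 from center); the cube at (0.5, -3) is present — its section is the full 13×12.5 rectangle; After the difference (first − rest): starting from the r=10 sphere, the 13×12.5 cube at (0.5, -3) partially overlaps it — only the 46.72 mm² overlap (of its 162.50 mm²) is removed, clipping the outline — 1 connected region. The outline is a single polygon with 20 vertices. Extrusion per mm of travel: 0.8 × 0.3 / (π × 0.875²) = 0.099780. Accumulating E over each segment gives final E = 4.2497.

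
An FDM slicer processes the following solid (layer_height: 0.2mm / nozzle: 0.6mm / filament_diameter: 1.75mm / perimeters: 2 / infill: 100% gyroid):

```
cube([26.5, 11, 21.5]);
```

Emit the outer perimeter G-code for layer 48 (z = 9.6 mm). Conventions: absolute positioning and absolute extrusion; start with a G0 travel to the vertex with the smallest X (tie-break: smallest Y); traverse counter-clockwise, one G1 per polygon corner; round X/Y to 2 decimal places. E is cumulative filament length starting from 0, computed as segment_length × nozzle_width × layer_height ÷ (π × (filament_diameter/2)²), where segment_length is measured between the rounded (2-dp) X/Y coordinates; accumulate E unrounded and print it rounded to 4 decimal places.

At z = 9.6 mm: the 26.5×11 cube contributes its full rectangle. The outline is a single polygon with 4 vertices. Extrusion per mm of travel: 0.6 × 0.2 / (π × 0.875²) = 0.049890. Accumulating E over each segment gives final E = 3.7418.

G0 X0.00 Y0.00 Z9.60
G1 X26.50 Y0.00 E1.3221
G1 X26.50 Y11.00 E1.8709
G1 X0.00 Y11.00 E3.1930
G1 X0.00 Y0.00 E3.7418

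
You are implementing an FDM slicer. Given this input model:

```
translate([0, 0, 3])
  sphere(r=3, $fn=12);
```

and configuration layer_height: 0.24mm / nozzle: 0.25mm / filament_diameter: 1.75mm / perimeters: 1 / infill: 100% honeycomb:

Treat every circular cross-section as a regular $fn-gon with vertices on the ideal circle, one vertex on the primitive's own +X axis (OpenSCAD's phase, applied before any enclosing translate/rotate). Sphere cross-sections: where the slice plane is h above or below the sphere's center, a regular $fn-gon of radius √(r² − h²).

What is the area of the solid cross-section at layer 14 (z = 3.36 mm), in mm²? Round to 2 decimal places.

At z = 3.36 mm: the r=3 sphere slices to a regular 12-gon of circumradius 2.978 (√(r²−h²) with h=0.36 from center) (area = (12/2)·2.978²·sin(360°/12) = 26.61 mm²). Overall, the cross-section is a single solid region. Net area = 26.61 mm².

26.61 mm²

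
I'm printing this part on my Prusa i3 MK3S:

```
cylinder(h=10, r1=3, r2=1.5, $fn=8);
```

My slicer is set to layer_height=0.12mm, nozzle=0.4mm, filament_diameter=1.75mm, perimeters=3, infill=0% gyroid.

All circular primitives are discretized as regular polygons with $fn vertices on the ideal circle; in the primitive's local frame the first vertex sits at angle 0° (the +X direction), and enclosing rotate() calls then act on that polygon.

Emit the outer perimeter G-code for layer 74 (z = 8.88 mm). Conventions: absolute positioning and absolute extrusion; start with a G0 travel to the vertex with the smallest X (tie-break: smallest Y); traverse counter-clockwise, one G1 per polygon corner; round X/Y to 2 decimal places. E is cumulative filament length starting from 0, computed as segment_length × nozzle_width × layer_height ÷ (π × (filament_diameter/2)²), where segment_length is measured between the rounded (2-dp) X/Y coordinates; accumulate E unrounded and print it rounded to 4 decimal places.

G0 X-1.67 Y0.00 Z8.88
G1 X-1.18 Y-1.18 E0.0255
G1 X0.00 Y-1.67 E0.0510
G1 X1.18 Y-1.18 E0.0765
G1 X1.67 Y0.00 E0.1020
G1 X1.18 Y1.18 E0.1275
G1 X0.00 Y1.67 E0.1530
G1 X-1.18 Y1.18 E0.1785
G1 X-1.67 Y0.00 E0.2040

At z = 8.88 mm: the cone contributes a regular 8-gon of circumradius 1.668 (interpolated between r1=3 and r2=1.5 at t=0.888). The outline is a single polygon with 8 vertices. Extrusion per mm of travel: 0.4 × 0.12 / (π × 0.875²) = 0.019956. Accumulating E over each segment gives final E = 0.2040.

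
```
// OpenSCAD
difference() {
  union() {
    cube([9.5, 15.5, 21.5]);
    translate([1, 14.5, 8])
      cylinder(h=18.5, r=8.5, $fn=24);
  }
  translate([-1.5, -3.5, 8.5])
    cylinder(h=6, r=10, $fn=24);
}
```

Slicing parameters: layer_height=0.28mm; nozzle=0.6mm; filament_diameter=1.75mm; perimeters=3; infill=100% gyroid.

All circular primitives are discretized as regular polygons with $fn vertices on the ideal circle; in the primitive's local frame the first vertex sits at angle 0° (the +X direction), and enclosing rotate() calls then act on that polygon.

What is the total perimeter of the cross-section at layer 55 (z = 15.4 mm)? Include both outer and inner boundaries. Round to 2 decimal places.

At z = 15.4 mm: the 9.5×15.5 cube contributes its full rectangle (perimeter 50.00 mm); the r=8.5 cylinder at (1, 14.5) gives a regular 24-gon of circumradius 8.5 (constant along its height) (perimeter = 2·24·8.500·sin(180°/24) = 53.25 mm); Merging all regions: the regions partially overlap (shared area 73.97 mm²), so the edge portions inside another operand are dropped and the merged outline is re-measured after clipping — boundary = 69.19 mm; the cylinder at (-1.5, -3.5) is not intersected at this z (z outside [8.5, 14.5]); Taking the first minus the rest: none of the subtracted shapes is present at this height, so that combined region is unchanged — boundary = 69.19 mm. Overall, the cross-section is a single solid region. Total boundary length (outer) = 69.19 mm.

69.19 mm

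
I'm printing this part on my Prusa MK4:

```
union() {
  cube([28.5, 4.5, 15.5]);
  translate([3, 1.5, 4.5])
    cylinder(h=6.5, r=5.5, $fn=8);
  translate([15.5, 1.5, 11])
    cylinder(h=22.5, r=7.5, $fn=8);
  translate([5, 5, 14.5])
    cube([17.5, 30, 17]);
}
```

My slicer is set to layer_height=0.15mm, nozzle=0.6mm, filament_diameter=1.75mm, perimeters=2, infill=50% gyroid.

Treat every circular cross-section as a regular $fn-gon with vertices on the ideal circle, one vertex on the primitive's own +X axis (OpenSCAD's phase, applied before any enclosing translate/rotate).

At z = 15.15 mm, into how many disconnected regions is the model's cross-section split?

1

At z = 15.15 mm: the cube (footprint 28.5×4.5) is included at this height; the cylinder at (3, 1.5) is not intersected at this z (z outside [4.5, 11]); the cylinder at (15.5, 1.5): section is a regular 8-gon, circumradius r=7.5; the 17.5×30 cube at (5, 5) contributes its full rectangle; Combining (union): the regions partially overlap (shared area 94.96 mm²), so overlapping operands fuse into one piece — 1 connected region. The result has 1 disconnected region.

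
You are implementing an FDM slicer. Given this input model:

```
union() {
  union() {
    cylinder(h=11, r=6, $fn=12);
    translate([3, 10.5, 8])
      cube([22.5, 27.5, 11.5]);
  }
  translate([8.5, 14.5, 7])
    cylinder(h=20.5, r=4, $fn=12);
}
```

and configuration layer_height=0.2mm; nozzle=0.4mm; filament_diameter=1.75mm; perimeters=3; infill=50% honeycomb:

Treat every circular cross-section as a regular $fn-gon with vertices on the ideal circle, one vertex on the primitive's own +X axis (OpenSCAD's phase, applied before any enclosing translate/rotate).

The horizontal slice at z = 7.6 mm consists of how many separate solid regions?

At z = 7.6 mm: the r=6 cylinder contributes a regular 12-gon of circumradius 6; the cube at (3, 10.5) is not intersected at this z (z outside [8, 19.5]); Taking the union: only the r=6 cylinder is present, so the union is just that shape — 1 connected region; the r=4 cylinder at (8.5, 14.5) contributes a regular 12-gon of circumradius 4; Combining (union): the 2 present regions are separate (no shared area or edge), so areas and boundary lengths simply add and each stays a separate island — 2 connected regions. The result has 2 disconnected regions.

2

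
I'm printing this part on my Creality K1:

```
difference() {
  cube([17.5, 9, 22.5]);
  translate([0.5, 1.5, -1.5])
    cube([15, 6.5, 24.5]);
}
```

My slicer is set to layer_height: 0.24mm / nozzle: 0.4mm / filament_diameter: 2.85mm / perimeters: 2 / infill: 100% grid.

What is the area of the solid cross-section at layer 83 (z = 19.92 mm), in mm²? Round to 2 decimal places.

60.00 mm²

At z = 19.92 mm: the 17.5×9 cube contributes its full rectangle (area 157.50 mm²); the cube at (0.5, 1.5) is present — its section is the full 15×6.5 rectangle (area 97.50 mm²); Taking the first minus the rest: starting from the 17.5×9 cube (157.50 mm²), the 15×6.5 cube at (0.5, 1.5) lies wholly inside it (removes its full 97.50 mm² and its 43.00 mm outline becomes a hole wall) — area = 60.00 mm². Overall, the cross-section is one region with 1 hole. Net area = 60.00 mm².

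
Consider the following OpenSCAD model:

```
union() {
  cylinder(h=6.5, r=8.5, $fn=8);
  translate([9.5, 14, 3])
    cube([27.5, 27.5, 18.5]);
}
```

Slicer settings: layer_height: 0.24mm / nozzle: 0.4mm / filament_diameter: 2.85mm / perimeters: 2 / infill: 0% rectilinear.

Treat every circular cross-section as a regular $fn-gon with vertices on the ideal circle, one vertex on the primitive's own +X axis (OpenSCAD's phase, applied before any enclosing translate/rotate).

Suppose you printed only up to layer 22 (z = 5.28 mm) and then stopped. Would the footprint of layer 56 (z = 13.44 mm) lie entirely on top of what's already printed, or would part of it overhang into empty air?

Compare the two slices. At z = 5.28: the r=8.5 cylinder contributes a regular 8-gon of circumradius 8.5 (area = (8/2)·8.500²·sin(360°/8) = 204.35 mm²); the 27.5×27.5 cube at (9.5, 14) contributes its full rectangle (area 756.25 mm²); Taking the union: the 2 present regions are separate (no shared area or edge), so areas and boundary lengths simply add and each stays a separate island — area = 960.60 mm². At z = 13.44: the cylinder is absent (z outside [0, 6.5]); the cube at (9.5, 14) (footprint 27.5×27.5) is included at this height (area 756.25 mm²); Merging all regions: only the 27.5×27.5 cube at (9.5, 14) is present, so the union is just that shape — area = 756.25 mm². Checking containment: the cross-section at z = 13.44 is a subset of the cross-section at z = 5.28.

entirely on top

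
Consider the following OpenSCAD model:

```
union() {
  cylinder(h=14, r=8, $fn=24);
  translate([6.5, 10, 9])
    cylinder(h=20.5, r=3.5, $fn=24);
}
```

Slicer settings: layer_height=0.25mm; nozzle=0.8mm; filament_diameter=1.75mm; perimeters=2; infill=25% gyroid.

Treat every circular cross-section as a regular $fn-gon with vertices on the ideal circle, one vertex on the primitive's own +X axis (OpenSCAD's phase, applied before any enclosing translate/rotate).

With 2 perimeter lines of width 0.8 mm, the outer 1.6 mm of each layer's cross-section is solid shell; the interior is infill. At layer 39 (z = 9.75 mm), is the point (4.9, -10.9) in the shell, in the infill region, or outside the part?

At z = 9.75 mm: the cylinder: section is a regular 24-gon, circumradius r=8; the cylinder at (6.5, 10): section is a regular 24-gon, circumradius r=3.5; Combining (union): the 2 present regions are separate (no shared area or edge), so areas and boundary lengths simply add and each stays a separate island — 2 connected regions. Overall, the cross-section has 2 separate islands. The nearest boundary edge runs (4.00, -6.93)→(2.07, -7.73); distance from the point to it = 4.01 mm. The point is not inside any of the regions above, so it lies outside the cross-section (4.01 mm from the nearest boundary).

outside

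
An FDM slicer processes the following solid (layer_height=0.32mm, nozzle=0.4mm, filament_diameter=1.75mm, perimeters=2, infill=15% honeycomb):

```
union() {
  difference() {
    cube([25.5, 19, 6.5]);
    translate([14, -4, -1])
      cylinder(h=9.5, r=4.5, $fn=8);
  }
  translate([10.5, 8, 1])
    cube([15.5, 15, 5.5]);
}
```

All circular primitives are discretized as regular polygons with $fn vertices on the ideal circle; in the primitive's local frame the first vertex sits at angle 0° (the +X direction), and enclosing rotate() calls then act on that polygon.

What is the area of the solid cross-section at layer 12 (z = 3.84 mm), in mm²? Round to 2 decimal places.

At z = 3.84 mm: the 25.5×19 cube contributes its full rectangle (area 484.50 mm²); the cylinder at (14, -4): section is a regular 8-gon, circumradius r=4.5 (area = (8/2)·4.500²·sin(360°/8) = 57.28 mm²); After the difference (first − rest): starting from the 25.5×19 cube (484.50 mm²), the r=4.5 cylinder at (14, -4) partially overlaps it — only the 0.60 mm² overlap (of its 57.28 mm²) is removed, clipping the outline — area = 483.90 mm²; the cube at (10.5, 8) is present — its section is the full 15.5×15 rectangle (area 232.50 mm²); Merging all regions: the regions partially overlap — summed areas 716.40 mm² minus the doubly-counted overlap 165.00 mm² gives 551.40 mm² — area = 551.40 mm². Overall, the cross-section is a single solid region. Net area = 551.40 mm².

551.40 mm²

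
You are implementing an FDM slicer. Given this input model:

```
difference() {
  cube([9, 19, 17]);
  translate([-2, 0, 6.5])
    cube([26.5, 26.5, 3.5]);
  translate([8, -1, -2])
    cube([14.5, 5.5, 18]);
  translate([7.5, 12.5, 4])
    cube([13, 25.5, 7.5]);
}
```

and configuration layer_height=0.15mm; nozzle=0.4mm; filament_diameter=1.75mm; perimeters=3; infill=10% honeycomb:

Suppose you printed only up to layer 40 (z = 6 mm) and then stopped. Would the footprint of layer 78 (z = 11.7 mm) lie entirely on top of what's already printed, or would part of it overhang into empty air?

part overhangs

Compare the two slices. At z = 6: the cube is present — its section is the full 9×19 rectangle (area 171.00 mm²); the cube at (-2, 0) is not intersected at this z (z outside [6.5, 10]); the cube at (8, -1) is present — its section is the full 14.5×5.5 rectangle (area 79.75 mm²); the cube at (7.5, 12.5) (footprint 13×25.5) is included at this height (area 331.50 mm²); Taking the first minus the rest: starting from the 9×19 cube (171.00 mm²), the 14.5×5.5 cube at (8, -1) partially overlaps it — only the 4.50 mm² overlap (of its 79.75 mm²) is removed, clipping the outline; the 13×25.5 cube at (7.5, 12.5) partially overlaps it — only the 9.75 mm² overlap (of its 331.50 mm²) is removed, clipping the outline — area = 156.75 mm². At z = 11.7: the cube (footprint 9×19) is included at this height (area 171.00 mm²); the cube at (-2, 0) does not reach this height (z outside [6.5, 10]); the 14.5×5.5 cube at (8, -1) contributes its full rectangle (area 79.75 mm²); the cube at (7.5, 12.5) is not intersected at this z (z outside [4, 11.5]); Subtracting the remaining from the first: starting from the 9×19 cube (171.00 mm²), the 14.5×5.5 cube at (8, -1) partially overlaps it — only the 4.50 mm² overlap (of its 79.75 mm²) is removed, clipping the outline — area = 166.50 mm². Checking containment: at z = 11.7 the cross-section extends beyond the z = 6 cross-section by about 9.75 mm².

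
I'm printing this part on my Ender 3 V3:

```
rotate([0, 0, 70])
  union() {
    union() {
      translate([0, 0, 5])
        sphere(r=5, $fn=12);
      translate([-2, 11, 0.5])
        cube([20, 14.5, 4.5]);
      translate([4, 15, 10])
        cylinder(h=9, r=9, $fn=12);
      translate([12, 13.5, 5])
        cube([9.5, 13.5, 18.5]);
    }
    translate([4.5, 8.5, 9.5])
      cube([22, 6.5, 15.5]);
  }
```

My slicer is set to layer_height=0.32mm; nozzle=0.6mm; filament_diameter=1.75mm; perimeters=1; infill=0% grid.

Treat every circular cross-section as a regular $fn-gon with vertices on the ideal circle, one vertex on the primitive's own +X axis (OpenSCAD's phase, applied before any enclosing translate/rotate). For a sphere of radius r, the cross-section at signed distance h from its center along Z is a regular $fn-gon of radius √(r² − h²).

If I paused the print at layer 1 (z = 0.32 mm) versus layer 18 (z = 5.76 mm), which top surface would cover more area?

layer 18 (z = 5.76 mm)

Layer 1 (z = 0.32): the sphere: section is a regular 12-gon, circumradius = √(r²−h²) = √(5²−4.68²) = 1.760 (area = (12/2)·1.760²·sin(360°/12) = 9.29 mm²); the cube at (-2, 11) is not intersected at this z (z outside [0.5, 5]); the cylinder at (4, 15) is absent (z outside [10, 19]); the cube at (12, 13.5) is absent (z outside [5, 23.5]); Merging all regions: only the r=5 sphere is present, so the union is just that shape — area = 9.29 mm²; the cube at (4.5, 8.5) is absent (z outside [9.5, 25]); Combining (union): only the result so far is present, so the union is just that shape — area = 9.29 mm²; (whole slice rotated 70° about Z — lengths, areas and connectivity unchanged). So its area = 9.29 mm². Layer 18 (z = 5.76): the r=5 sphere slices to a regular 12-gon of circumradius 4.942 (√(r²−h²) with h=0.76 from center) (area = (12/2)·4.942²·sin(360°/12) = 73.27 mm²); the cube at (-2, 11) is absent (z outside [0.5, 5]); the cylinder at (4, 15) is absent (z outside [10, 19]); the cube at (12, 13.5) (footprint 9.5×13.5) is included at this height (area 128.25 mm²); Merging all regions: the 2 present regions are separate (no shared area or edge), so areas and boundary lengths simply add and each stays a separate island — area = 201.52 mm²; the cube at (4.5, 8.5) is not intersected at this z (z outside [9.5, 25]); Merging all regions: only the result so far is present, so the union is just that shape — area = 201.52 mm²; (whole slice rotated 70° about Z — lengths, areas and connectivity unchanged). So its area = 201.52 mm². Layer 18 is larger (201.52 vs 9.29 mm²).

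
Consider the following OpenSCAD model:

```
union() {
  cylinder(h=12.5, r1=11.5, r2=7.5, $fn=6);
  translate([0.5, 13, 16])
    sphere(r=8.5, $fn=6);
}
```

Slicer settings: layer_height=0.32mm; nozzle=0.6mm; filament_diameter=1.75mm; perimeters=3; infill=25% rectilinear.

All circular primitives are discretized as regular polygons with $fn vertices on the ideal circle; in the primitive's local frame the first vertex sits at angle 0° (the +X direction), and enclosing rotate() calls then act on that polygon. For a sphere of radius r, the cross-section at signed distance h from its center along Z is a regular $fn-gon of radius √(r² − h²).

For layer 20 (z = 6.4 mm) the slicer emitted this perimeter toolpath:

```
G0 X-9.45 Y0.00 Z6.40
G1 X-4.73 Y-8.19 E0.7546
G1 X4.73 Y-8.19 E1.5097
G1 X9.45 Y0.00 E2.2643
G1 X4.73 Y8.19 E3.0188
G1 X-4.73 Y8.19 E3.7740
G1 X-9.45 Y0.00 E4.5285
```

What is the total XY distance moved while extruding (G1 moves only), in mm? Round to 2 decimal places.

Sum the Euclidean lengths of each G1 segment: total = 56.73 mm.

56.73 mm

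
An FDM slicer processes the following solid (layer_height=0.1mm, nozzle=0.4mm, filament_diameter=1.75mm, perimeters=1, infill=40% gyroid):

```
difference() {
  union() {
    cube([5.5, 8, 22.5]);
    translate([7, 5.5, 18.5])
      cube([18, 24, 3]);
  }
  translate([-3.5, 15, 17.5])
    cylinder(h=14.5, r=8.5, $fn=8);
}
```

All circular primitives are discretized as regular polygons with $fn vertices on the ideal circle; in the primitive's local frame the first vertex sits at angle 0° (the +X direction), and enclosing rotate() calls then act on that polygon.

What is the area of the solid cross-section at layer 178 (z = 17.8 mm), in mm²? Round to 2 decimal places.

44.00 mm²

At z = 17.8 mm: the 5.5×8 cube contributes its full rectangle (area 44.00 mm²); the cube at (7, 5.5) is not intersected at this z (z outside [18.5, 21.5]); Merging all regions: only the 5.5×8 cube is present, so the union is just that shape — area = 44.00 mm²; the cylinder at (-3.5, 15): section is a regular 8-gon, circumradius r=8.5 (area = (8/2)·8.500²·sin(360°/8) = 204.35 mm²); Subtracting the remaining from the first: starting from the result so far (44.00 mm²), the r=8.5 cylinder at (-3.5, 15) partially overlaps it — only the 0.00 mm² overlap (of its 204.35 mm²) is removed, clipping the outline — area = 44.00 mm². Overall, the cross-section is a single solid region. Net area = 44.00 mm².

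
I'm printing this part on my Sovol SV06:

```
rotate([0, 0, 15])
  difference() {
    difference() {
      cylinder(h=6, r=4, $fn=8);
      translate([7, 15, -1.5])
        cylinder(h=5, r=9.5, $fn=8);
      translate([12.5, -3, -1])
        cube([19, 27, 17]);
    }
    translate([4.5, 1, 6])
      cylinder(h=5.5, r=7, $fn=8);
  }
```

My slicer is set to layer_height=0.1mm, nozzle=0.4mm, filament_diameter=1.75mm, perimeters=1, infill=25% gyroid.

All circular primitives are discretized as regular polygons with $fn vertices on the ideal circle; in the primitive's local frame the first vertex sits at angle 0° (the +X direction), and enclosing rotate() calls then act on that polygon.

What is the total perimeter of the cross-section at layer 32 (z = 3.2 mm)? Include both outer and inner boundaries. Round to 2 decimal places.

24.49 mm

At z = 3.2 mm: the cylinder: section is a regular 8-gon, circumradius r=4 (perimeter = 2·8·4.000·sin(180°/8) = 24.49 mm); the r=9.5 cylinder at (7, 15) gives a regular 8-gon of circumradius 9.5 (constant along its height) (perimeter = 2·8·9.500·sin(180°/8) = 58.17 mm); the cube at (12.5, -3) (footprint 19×27) is included at this height (perimeter 92.00 mm); Taking the first minus the rest: starting from the r=4 cylinder, the r=9.5 cylinder at (7, 15) misses the remaining region (no effect); the 19×27 cube at (12.5, -3) misses the remaining region (no effect) — boundary = 24.49 mm; the cylinder at (4.5, 1) is not intersected at this z (z outside [6, 11.5]); Subtracting the remaining from the first: none of the subtracted shapes is present at this height, so the result so far is unchanged — boundary = 24.49 mm; (rotated 15° about Z; rotation is an isometry so areas/perimeters/island counts are preserved). Overall, the cross-section is a single solid region. Total boundary length (outer) = 24.49 mm.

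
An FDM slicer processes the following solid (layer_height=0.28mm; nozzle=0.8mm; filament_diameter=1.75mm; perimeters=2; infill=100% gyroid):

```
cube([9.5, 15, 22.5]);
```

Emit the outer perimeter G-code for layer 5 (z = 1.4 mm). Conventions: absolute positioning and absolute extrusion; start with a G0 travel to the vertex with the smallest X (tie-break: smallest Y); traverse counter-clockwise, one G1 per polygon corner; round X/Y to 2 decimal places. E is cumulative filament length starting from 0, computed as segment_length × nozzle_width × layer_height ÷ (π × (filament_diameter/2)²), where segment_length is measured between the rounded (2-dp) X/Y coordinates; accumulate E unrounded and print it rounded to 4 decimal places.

G0 X0.00 Y0.00 Z1.40
G1 X9.50 Y0.00 E0.8847
G1 X9.50 Y15.00 E2.2816
G1 X0.00 Y15.00 E3.1664
G1 X0.00 Y0.00 E4.5633

At z = 1.4 mm: the cube (footprint 9.5×15) is included at this height. The outline is a single polygon with 4 vertices. Extrusion per mm of travel: 0.8 × 0.28 / (π × 0.875²) = 0.093128. Accumulating E over each segment gives final E = 4.5633.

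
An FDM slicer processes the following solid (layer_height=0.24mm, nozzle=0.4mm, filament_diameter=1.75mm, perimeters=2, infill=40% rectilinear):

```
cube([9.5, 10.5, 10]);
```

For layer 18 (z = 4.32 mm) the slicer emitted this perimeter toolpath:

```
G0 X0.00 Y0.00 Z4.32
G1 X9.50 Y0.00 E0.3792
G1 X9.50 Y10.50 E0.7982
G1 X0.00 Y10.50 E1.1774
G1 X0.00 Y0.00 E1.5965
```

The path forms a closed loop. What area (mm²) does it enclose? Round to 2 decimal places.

99.75 mm²

Apply the shoelace formula to the sequence of (X, Y) vertices; enclosed area = 99.75 mm².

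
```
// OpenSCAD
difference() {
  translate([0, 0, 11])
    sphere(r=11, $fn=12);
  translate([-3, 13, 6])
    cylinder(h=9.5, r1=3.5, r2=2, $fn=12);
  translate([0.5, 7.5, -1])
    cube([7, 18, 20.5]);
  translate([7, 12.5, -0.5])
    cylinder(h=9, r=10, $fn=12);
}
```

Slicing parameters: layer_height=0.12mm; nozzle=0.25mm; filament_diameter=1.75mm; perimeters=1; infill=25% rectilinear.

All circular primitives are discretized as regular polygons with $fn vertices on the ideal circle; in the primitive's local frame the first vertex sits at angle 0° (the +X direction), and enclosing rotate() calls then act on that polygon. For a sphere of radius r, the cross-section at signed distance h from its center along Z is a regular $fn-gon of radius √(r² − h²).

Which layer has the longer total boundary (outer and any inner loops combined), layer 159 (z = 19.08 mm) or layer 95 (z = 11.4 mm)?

layer 95 (z = 11.4 mm)

Layer 159 (z = 19.08): the sphere: section is a regular 12-gon, circumradius = √(r²−h²) = √(11²−8.08²) = 7.464 (perimeter = 2·12·7.464·sin(180°/12) = 46.36 mm); the cone at (-3, 13) is not intersected at this z (z outside [6, 15.5]); the cube at (0.5, 7.5) is present — its section is the full 7×18 rectangle (perimeter 50.00 mm); the cylinder at (7, 12.5) is absent (z outside [-0.5, 8.5]); Subtracting the remaining from the first: starting from the r=11 sphere, the 7×18 cube at (0.5, 7.5) misses the remaining region (no effect) — boundary = 46.36 mm. So its perimeter = 46.36 mm. Layer 95 (z = 11.4): the r=11 sphere slices to a regular 12-gon of circumradius 10.993 (√(r²−h²) with h=0.4 from center) (perimeter = 2·12·10.993·sin(180°/12) = 68.28 mm); the cone at (-3, 13) (r1=3.5→r2=2) has section circumradius 2.647 here — a regular 12-gon (perimeter = 2·12·2.647·sin(180°/12) = 16.44 mm); the cube at (0.5, 7.5) (footprint 7×18) is included at this height (perimeter 50.00 mm); the cylinder at (7, 12.5) is not intersected at this z (z outside [-0.5, 8.5]); Taking the first minus the rest: starting from the r=11 sphere, the cone at (-3, 13) misses the remaining region (no effect); the 7×18 cube at (0.5, 7.5) partially overlaps it — only the 15.48 mm² overlap (of its 126.00 mm²) is removed, clipping the outline — boundary = 70.65 mm. So its perimeter = 70.65 mm. Layer 95 is larger (70.65 vs 46.36 mm).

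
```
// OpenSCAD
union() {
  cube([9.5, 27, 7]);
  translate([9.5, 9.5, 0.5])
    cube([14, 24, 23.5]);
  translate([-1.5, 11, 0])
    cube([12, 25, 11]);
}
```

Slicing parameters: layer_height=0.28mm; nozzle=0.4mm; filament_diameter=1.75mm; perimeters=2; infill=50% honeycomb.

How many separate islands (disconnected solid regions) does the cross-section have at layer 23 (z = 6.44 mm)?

1

At z = 6.44 mm: the 9.5×27 cube contributes its full rectangle; the 14×24 cube at (9.5, 9.5) contributes its full rectangle; the cube at (-1.5, 11) (footprint 12×25) is included at this height; Merging all regions: the regions partially overlap (shared area 174.50 mm²), so overlapping operands fuse into one piece — 1 connected region. Overall, the cross-section is a single solid region. Island count = 1.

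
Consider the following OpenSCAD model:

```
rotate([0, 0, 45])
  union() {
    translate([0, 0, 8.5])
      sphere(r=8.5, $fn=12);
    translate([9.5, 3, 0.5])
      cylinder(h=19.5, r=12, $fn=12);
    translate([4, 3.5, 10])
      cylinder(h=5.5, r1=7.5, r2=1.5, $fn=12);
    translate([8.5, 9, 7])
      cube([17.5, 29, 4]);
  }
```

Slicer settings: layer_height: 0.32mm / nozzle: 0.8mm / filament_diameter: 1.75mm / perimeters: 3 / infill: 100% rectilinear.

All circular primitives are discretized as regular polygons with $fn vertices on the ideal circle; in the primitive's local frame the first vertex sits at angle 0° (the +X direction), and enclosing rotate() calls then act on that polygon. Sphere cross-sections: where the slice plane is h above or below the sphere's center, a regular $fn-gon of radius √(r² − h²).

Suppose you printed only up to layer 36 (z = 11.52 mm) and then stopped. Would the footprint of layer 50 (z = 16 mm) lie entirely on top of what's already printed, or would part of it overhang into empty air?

Compare the two slices. At z = 11.52: the r=8.5 sphere contributes a regular 12-gon of circumradius √(8.5²−3.02²) = 7.945 (area = (12/2)·7.945²·sin(360°/12) = 189.39 mm²); the r=12 cylinder at (9.5, 3) contributes a regular 12-gon of circumradius 12 (area = (12/2)·12.000²·sin(360°/12) = 432.00 mm²); the cone at (4, 3.5) (r1=7.5→r2=1.5) has section circumradius 5.842 here — a regular 12-gon (area = (12/2)·5.842²·sin(360°/12) = 102.38 mm²); the cube at (8.5, 9) is absent (z outside [7, 11]); Combining (union): the regions partially overlap — summed areas 723.77 mm² minus the doubly-counted overlap 210.06 mm² gives 513.71 mm² — area = 513.71 mm²; (rotated 45° about Z; rotation is an isometry so areas/perimeters/island counts are preserved). At z = 16: the r=8.5 sphere contributes a regular 12-gon of circumradius √(8.5²−7.5²) = 4.000 (area = (12/2)·4.000²·sin(360°/12) = 48.00 mm²); the r=12 cylinder at (9.5, 3) gives a regular 12-gon of circumradius 12 (constant along its height) (area = (12/2)·12.000²·sin(360°/12) = 432.00 mm²); the cone at (4, 3.5) is not intersected at this z (z outside [10, 15.5]); the cube at (8.5, 9) is absent (z outside [7, 11]); Combining (union): the regions partially overlap — summed areas 480.00 mm² minus the doubly-counted overlap 36.14 mm² gives 443.86 mm² — area = 443.86 mm²; (rotated 45° about Z; rotation is an isometry so areas/perimeters/island counts are preserved). Checking containment: the cross-section at z = 16 is a subset of the cross-section at z = 11.52.

entirely on top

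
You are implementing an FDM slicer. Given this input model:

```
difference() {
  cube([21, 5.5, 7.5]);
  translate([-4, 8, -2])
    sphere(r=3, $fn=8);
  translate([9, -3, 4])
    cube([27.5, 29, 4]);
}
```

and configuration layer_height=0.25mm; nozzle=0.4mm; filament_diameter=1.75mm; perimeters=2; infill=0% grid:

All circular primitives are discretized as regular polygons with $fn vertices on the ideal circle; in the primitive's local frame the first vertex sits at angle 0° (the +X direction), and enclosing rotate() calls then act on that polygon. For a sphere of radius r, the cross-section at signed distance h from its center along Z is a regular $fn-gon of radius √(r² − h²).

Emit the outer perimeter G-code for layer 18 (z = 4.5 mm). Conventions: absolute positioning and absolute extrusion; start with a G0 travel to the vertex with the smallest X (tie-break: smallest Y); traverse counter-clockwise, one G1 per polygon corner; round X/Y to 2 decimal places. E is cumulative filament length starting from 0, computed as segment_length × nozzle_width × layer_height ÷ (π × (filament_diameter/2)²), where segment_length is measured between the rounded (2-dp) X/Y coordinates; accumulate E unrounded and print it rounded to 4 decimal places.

At z = 4.5 mm: the 21×5.5 cube contributes its full rectangle; the sphere at (-4, 8) is not intersected at this z (|z−center|=6.500 > r=3); the cube at (9, -3) (footprint 27.5×29) is included at this height; Subtracting the remaining from the first: starting from the 21×5.5 cube, the 27.5×29 cube at (9, -3) partially overlaps it — only the 66.00 mm² overlap (of its 797.50 mm²) is removed, clipping the outline — 1 connected region. The outline is a single polygon with 4 vertices. Extrusion per mm of travel: 0.4 × 0.25 / (π × 0.875²) = 0.041575. Accumulating E over each segment gives final E = 1.2057.

G0 X0.00 Y0.00 Z4.50
G1 X9.00 Y0.00 E0.3742
G1 X9.00 Y5.50 E0.6028
G1 X0.00 Y5.50 E0.9770
G1 X0.00 Y0.00 E1.2057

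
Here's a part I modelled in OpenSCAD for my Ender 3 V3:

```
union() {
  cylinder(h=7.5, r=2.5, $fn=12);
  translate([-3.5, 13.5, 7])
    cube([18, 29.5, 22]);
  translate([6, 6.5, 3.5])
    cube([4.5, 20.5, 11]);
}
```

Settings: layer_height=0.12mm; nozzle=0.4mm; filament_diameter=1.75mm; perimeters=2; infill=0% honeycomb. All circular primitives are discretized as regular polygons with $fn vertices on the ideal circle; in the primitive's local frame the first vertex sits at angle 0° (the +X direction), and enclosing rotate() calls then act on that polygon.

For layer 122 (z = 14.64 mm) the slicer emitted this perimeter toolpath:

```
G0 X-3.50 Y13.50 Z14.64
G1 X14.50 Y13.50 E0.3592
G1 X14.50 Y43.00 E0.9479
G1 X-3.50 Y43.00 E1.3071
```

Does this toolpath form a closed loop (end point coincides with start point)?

Start point (G0): (-3.50, 13.50). End point (last G1): the path does not return to the start — open.

no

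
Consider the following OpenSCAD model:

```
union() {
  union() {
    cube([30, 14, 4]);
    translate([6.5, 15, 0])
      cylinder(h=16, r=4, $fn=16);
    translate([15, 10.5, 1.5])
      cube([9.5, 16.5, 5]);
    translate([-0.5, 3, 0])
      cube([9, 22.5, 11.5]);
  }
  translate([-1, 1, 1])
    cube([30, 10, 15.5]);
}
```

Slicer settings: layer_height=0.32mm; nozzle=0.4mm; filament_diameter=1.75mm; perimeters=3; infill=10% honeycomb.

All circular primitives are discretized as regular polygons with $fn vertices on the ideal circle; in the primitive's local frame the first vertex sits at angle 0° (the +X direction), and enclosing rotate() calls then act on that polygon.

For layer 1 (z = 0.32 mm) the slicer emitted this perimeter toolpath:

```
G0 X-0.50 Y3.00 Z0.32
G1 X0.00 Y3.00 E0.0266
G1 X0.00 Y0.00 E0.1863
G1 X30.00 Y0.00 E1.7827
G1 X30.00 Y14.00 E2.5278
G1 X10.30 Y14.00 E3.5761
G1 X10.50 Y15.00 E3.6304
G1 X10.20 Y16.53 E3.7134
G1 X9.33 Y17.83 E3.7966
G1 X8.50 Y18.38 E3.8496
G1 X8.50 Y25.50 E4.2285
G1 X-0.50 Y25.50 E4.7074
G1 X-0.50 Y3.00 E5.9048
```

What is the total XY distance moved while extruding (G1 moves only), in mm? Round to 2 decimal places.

Sum the Euclidean lengths of each G1 segment: total = 110.96 mm.

110.96 mm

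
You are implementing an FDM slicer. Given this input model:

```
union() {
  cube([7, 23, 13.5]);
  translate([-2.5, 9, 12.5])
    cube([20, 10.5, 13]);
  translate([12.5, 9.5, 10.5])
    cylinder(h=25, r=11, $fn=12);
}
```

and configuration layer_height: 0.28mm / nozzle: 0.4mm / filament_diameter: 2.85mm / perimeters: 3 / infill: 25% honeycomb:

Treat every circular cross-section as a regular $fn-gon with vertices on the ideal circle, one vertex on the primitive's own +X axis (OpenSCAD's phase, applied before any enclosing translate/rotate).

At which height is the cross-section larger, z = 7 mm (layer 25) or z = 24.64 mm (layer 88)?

Layer 25 (z = 7): the 7×23 cube contributes its full rectangle (area 161.00 mm²); the cube at (-2.5, 9) is not intersected at this z (z outside [12.5, 25.5]); the cylinder at (12.5, 9.5) does not reach this height (z outside [10.5, 35.5]); Combining (union): only the 7×23 cube is present, so the union is just that shape — area = 161.00 mm². So its area = 161.00 mm². Layer 88 (z = 24.64): the cube is absent (z outside [0, 13.5]); the cube at (-2.5, 9) (footprint 20×10.5) is included at this height (area 210.00 mm²); the cylinder at (12.5, 9.5): section is a regular 12-gon, circumradius r=11 (area = (12/2)·11.000²·sin(360°/12) = 363.00 mm²); Taking the union: the regions partially overlap — summed areas 573.00 mm² minus the doubly-counted overlap 146.64 mm² gives 426.36 mm² — area = 426.36 mm². So its area = 426.36 mm². Layer 88 is larger (426.36 vs 161.00 mm²).

layer 88 (z = 24.64 mm)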